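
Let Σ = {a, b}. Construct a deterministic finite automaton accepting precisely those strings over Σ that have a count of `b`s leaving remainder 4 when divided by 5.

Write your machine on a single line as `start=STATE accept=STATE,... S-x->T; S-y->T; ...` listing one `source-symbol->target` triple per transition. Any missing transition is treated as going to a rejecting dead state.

start=q0; accept=q4; q0-a->q0; q0-b->q1; q1-a->q1; q1-b->q2; q2-a->q2; q2-b->q3; q3-a->q3; q3-b->q4; q4-a->q4; q4-b->q0

The only thing that matters is how many `b`s have appeared, reduced mod 5. Use one state per residue: q0 for 0, …, q4 for 4. Reading `b` moves to the next residue; anything else stays put. q4 is accepting.
A 5-state machine:
        a   b  
>  q0   q0  q1 
   q1   q1  q2 
   q2   q2  q3 
   q3   q3  q4 
 * q4   q4  q0 
(> = start, * = accepting)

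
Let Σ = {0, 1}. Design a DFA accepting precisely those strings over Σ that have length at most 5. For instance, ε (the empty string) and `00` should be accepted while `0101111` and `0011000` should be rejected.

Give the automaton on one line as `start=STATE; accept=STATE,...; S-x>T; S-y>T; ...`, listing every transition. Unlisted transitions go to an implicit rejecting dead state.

Count input length up to 6: every symbol moves from s0 toward s6, which means 'more than 5' and absorbs. Accept from {s0, s1, s2, s3, s4, s5}.
A 7-state machine:
        0   1  
>* s0   s1  s1 
 * s1   s2  s2 
 * s2   s3  s3 
 * s3   s4  s4 
 * s4   s5  s5 
 * s5   s6  s6 
   s6   s6  s6 
(> = start, * = accepting)

start=s0; accept=s0,s1,s2,s3,s4,s5; s0-0>s1; s0-1>s1; s1-0>s2; s1-1>s2; s2-0>s3; s2-1>s3; s3-0>s4; s3-1>s4; s4-0>s5; s4-1>s5; s5-0>s6; s5-1>s6; s6-0>s6; s6-1>s6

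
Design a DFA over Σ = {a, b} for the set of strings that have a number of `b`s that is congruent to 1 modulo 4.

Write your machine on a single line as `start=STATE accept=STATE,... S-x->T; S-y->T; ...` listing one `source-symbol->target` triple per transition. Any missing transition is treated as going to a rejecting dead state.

Keep the running count of `b`s modulo 4: each `b` advances along the cycle q0 → q1 → q2 → q3 → q0 while other symbols loop. Accept at q1.
A 4-state machine:
        a   b  
>  q0   q0  q1 
 * q1   q1  q2 
   q2   q2  q3 
   q3   q3  q0 
(> = start, * = accepting)

start=q0; accept=q1; q0-a->q0; q0-b->q1; q1-a->q1; q1-b->q2; q2-a->q2; q2-b->q3; q3-a->q3; q3-b->q0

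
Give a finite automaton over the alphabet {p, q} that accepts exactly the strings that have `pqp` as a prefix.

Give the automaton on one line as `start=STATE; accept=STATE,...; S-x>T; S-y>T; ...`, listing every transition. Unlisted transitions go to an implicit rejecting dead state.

start=S0; accept=S3; S0-p>S1; S0-q>S4; S1-p>S4; S1-q>S2; S2-p>S3; S2-q>S4; S3-p>S3; S3-q>S3; S4-p>S4; S4-q>S4

Walk along `pqp` while the input agrees: from S0 take `p` to S1, and so on. Any deviation drops to the rejecting sink S4. Once S3 is reached the prefix is confirmed and every continuation is accepted.
With 5 states:
        p   q  
>  S0   S1  S4 
   S1   S4  S2 
   S2   S3  S4 
 * S3   S3  S3 
   S4   S4  S4 
(> = start, * = accepting)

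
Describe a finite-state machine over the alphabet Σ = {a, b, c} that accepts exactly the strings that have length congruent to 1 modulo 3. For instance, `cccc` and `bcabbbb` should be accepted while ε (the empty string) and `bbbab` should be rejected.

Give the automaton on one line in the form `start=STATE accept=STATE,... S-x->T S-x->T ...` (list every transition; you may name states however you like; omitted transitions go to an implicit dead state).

Only the length mod 3 matters, so use a 3-cycle: from any state, every input symbol moves to the next state, wrapping q2 back to q0. Mark q1 accepting.
With 3 states:
        a   b   c  
>  q0   q1  q1  q1 
 * q1   q2  q2  q2 
   q2   q0  q0  q0 
(> = start, * = accepting)

start=q0 accept=q1 q0-a->q1 q0-b->q1 q0-c->q1 q1-a->q2 q1-b->q2 q1-c->q2 q2-a->q0 q2-b->q0 q2-c->q0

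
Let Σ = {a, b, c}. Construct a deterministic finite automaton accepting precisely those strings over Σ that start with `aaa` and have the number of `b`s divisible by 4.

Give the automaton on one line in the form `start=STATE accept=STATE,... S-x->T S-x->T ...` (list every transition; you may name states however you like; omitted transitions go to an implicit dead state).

Handle the two conditions separately and then intersect. One (5 states) tracks whether the input so far still matches the prefix `aaa`; the other (4 states) tracks the count of `b`s modulo 4. Each combined state is a pair, one component from each; accept when both components accept.
With 11 states:
          a    b    c  
>  S0     S1   S2   S3 
   S1     S4   S2   S3 
   S2     S2   S5   S2 
   S3     S3   S2   S3 
   S4     S6   S2   S3 
   S5     S5   S7   S5 
 * S6     S6   S8   S6 
   S7     S7   S3   S7 
   S8     S8   S9   S8 
   S9     S9  S10   S9 
   S10   S10   S6  S10 
(> = start, * = accepting)

start=S0 accept=S6 S0-a->S1 S0-b->S2 S0-c->S3 S1-a->S4 S1-b->S2 S1-c->S3 S2-a->S2 S2-b->S5 S2-c->S2 S3-a->S3 S3-b->S2 S3-c->S3 S4-a->S6 S4-b->S2 S4-c->S3 S5-a->S5 S5-b->S7 S5-c->S5 S6-a->S6 S6-b->S8 S6-c->S6 S7-a->S7 S7-b->S3 S7-c->S7 S8-a->S8 S8-b->S9 S8-c->S8 S9-a->S9 S9-b->S10 S9-c->S9 S10-a->S10 S10-b->S6 S10-c->S10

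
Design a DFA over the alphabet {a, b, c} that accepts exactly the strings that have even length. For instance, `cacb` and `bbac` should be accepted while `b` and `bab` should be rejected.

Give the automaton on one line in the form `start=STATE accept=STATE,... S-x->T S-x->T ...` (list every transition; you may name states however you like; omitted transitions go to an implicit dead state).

Only the length mod 2 matters, so use a 2-cycle: from any state, every input symbol moves to the next state, wrapping q1 back to q0. Mark q0 accepting.
2 states suffice.
        a   b   c  
>* q0   q1  q1  q1 
   q1   q0  q0  q0 
(> = start, * = accepting)

start=q0 accept=q0 q0-a->q1 q0-b->q1 q0-c->q1 q1-a->q0 q1-b->q0 q1-c->q0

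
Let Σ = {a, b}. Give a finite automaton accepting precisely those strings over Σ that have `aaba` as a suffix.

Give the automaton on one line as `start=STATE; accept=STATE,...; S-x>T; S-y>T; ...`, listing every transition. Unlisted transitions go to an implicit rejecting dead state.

Remember how much of `aaba` the current input suffix matches. State q0 means no match yet; q1 means the last symbol is `a`; q2 means the last 2 symbols are `aa`; q3 means the last 3 symbols are `aab`; q4 means the last 4 symbols are `aaba`. Only q4 accepts. On a mismatch, fall back to the longest proper suffix that is still a prefix of `aaba`.
With 5 states:
        a   b  
>  q0   q1  q0 
   q1   q2  q0 
   q2   q2  q3 
   q3   q4  q0 
 * q4   q2  q0 
(> = start, * = accepting)

start=q0; accept=q4; q0-a>q1; q0-b>q0; q1-a>q2; q1-b>q0; q2-a>q2; q2-b>q3; q3-a>q4; q3-b>q0; q4-a>q2; q4-b>q0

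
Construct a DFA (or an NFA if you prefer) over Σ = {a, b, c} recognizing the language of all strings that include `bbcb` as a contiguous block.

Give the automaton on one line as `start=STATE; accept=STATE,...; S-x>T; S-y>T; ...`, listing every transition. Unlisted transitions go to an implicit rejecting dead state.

States S0..S3 record the length of the longest prefix of `bbcb` that matches the current input suffix. Reaching S4 means `bbcb` has been seen, and we stay there forever. Accept from S4.
A 5-state machine:
        a   b   c  
>  S0   S0  S1  S0 
   S1   S0  S2  S0 
   S2   S0  S2  S3 
   S3   S0  S4  S0 
 * S4   S4  S4  S4 
(> = start, * = accepting)

start=S0; accept=S4; S0-a>S0; S0-b>S1; S0-c>S0; S1-a>S0; S1-b>S2; S1-c>S0; S2-a>S0; S2-b>S2; S2-c>S3; S3-a>S0; S3-b>S4; S3-c>S0; S4-a>S4; S4-b>S4; S4-c>S4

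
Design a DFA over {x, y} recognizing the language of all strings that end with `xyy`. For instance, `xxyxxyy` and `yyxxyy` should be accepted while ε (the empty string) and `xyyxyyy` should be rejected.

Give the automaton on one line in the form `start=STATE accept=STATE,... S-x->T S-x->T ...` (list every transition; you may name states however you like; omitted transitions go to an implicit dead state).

Remember how much of `xyy` the current input suffix matches. State S0 means no match yet; S1 means the last symbol is `x`; S2 means the last 2 symbols are `xy`; S3 means the last 3 symbols are `xyy`. Only S3 accepts. On a mismatch, fall back to the longest proper suffix that is still a prefix of `xyy`.
With 4 states:
        x   y  
>  S0   S1  S0 
   S1   S1  S2 
   S2   S1  S3 
 * S3   S1  S0 
(> = start, * = accepting)

start=S0 accept=S3 S0-x->S1 S0-y->S0 S1-x->S1 S1-y->S2 S2-x->S1 S2-y->S3 S3-x->S1 S3-y->S0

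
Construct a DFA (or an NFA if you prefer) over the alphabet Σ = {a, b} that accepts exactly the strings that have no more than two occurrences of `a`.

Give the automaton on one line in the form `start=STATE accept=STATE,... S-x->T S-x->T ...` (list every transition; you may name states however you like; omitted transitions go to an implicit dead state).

Only the number of `a`s matters, and only up to 3. Make a chain s0 → s1 → s2 → s3 advanced by each `a` (with s3 absorbing); every other symbol self-loops. The accepting set is {s0, s1, s2}.
A 4-state machine:
        a   b  
>* s0   s1  s0 
 * s1   s2  s1 
 * s2   s3  s2 
   s3   s3  s3 
(> = start, * = accepting)

start=s0 accept=s0,s1,s2 s0-a->s1 s0-b->s0 s1-a->s2 s1-b->s1 s2-a->s3 s2-b->s2 s3-a->s3 s3-b->s3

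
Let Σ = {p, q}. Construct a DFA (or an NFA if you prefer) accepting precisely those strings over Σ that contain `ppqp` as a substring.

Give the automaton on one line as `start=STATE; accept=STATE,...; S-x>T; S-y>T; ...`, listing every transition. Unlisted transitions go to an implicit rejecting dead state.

Track how much of `ppqp` has been matched so far: state S0 is no progress, S4 is the absorbing accept state reached once `ppqp` has occurred. Intermediate states record partial matches; on a mismatch, fall back to the longest reusable overlap.
        p   q  
>  S0   S1  S0 
   S1   S2  S0 
   S2   S2  S3 
   S3   S4  S0 
 * S4   S4  S4 
(> = start, * = accepting)

start=S0; accept=S4; S0-p>S1; S0-q>S0; S1-p>S2; S1-q>S0; S2-p>S2; S2-q>S3; S3-p>S4; S3-q>S0; S4-p>S4; S4-q>S4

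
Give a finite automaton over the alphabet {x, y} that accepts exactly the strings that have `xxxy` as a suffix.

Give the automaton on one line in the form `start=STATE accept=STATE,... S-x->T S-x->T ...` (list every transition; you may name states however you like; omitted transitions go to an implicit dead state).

start=q0 accept=q4 q0-x->q1 q0-y->q0 q1-x->q2 q1-y->q0 q2-x->q3 q2-y->q0 q3-x->q3 q3-y->q4 q4-x->q1 q4-y->q0

Remember how much of `xxxy` the current input suffix matches. State q0 means no match yet; q1 means the last symbol is `x`; q2 means the last 2 symbols are `xx`; q3 means the last 3 symbols are `xxx`; q4 means the last 4 symbols are `xxxy`. Only q4 accepts. On a mismatch, fall back to the longest proper suffix that is still a prefix of `xxxy`.
5 states suffice.
        x   y  
>  q0   q1  q0 
   q1   q2  q0 
   q2   q3  q0 
   q3   q3  q4 
 * q4   q1  q0 
(> = start, * = accepting)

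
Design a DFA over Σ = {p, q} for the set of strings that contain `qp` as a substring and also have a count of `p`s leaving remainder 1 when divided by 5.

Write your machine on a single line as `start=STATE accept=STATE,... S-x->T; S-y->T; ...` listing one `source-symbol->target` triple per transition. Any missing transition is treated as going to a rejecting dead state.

start=s0; accept=s5; s0-p->s1; s0-q->s2; s1-p->s3; s1-q->s4; s2-p->s5; s2-q->s2; s3-p->s6; s3-q->s7; s4-p->s7; s4-q->s4; s5-p->s7; s5-q->s5; s6-p->s8; s6-q->s9; s7-p->s9; s7-q->s7; s8-p->s0; s8-q->s10; s9-p->s10; s9-q->s9; s10-p->s2; s10-q->s10

Build one automaton per condition and run them in lockstep. One (3 states) tracks whether and how much of `qp` has been seen; the other (5 states) tracks the count of `p`s modulo 5. Each combined state is a pair, one component from each; accept when both components accept. After merging equivalent states the machine shrinks.
11 states suffice.
          p    q  
>  s0     s1   s2 
   s1     s3   s4 
   s2     s5   s2 
   s3     s6   s7 
   s4     s7   s4 
 * s5     s7   s5 
   s6     s8   s9 
   s7     s9   s7 
   s8     s0  s10 
   s9    s10   s9 
   s10    s2  s10 
(> = start, * = accepting)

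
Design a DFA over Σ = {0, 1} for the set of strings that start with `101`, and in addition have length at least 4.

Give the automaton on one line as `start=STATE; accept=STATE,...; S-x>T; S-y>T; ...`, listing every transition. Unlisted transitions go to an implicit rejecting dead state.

start=s0; accept=s5; s0-0>s1; s0-1>s2; s1-0>s1; s1-1>s1; s2-0>s3; s2-1>s1; s3-0>s1; s3-1>s4; s4-0>s5; s4-1>s5; s5-0>s5; s5-1>s5

Handle the two conditions separately and then intersect. One (5 states) tracks whether the input so far still matches the prefix `101`; the other (6 states) tracks the input length, saturating at 5. Each combined state is a pair, one component from each; accept when both components accept. After merging equivalent states the machine shrinks.
        0   1  
>  s0   s1  s2 
   s1   s1  s1 
   s2   s3  s1 
   s3   s1  s4 
   s4   s5  s5 
 * s5   s5  s5 
(> = start, * = accepting)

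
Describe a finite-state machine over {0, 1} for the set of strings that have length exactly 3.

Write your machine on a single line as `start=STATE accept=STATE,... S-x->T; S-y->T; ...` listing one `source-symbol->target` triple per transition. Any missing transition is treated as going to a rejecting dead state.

We only need to distinguish lengths 0, 1, …, 3, and '>3'. Chain s0 → s1 → s2 → s3 → s4 on every symbol, with s4 looping. Accepting states: {s3}.
5 states suffice.
        0   1  
>  s0   s1  s1 
   s1   s2  s2 
   s2   s3  s3 
 * s3   s4  s4 
   s4   s4  s4 
(> = start, * = accepting)

start=s0; accept=s3; s0-0->s1; s0-1->s1; s1-0->s2; s1-1->s2; s2-0->s3; s2-1->s3; s3-0->s4; s3-1->s4; s4-0->s4; s4-1->s4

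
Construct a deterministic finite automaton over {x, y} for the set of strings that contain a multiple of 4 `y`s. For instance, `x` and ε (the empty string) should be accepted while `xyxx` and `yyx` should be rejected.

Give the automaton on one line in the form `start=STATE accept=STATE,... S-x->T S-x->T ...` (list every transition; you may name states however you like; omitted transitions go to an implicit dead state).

start=q0 accept=q0 q0-x->q0 q0-y->q1 q1-x->q1 q1-y->q2 q2-x->q2 q2-y->q3 q3-x->q3 q3-y->q0

Keep the running count of `y`s modulo 4: each `y` advances along the cycle q0 → q1 → q2 → q3 → q0 while other symbols loop. Accept at q0.
A 4-state machine:
        x   y  
>* q0   q0  q1 
   q1   q1  q2 
   q2   q2  q3 
   q3   q3  q0 
(> = start, * = accepting)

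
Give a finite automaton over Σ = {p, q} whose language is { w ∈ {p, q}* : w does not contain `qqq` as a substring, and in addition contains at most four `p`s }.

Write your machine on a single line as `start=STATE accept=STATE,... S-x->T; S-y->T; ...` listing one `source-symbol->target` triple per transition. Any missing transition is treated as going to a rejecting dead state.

Handle the two conditions separately and then intersect. The first has 4 states tracking partial matches of the forbidden pattern `qqq`; the second has 6 states tracking the count of `p`s, saturating at 5. A product state is a pair (one from each), accepting exactly when both do.
          p    q  
>* s0     s1   s2 
 * s1     s3   s4 
 * s2     s1   s5 
 * s3     s6   s7 
 * s4     s3   s8 
 * s5     s1   s9 
 * s6    s10  s11 
 * s7     s6  s12 
 * s8     s3  s13 
   s9    s13   s9 
 * s10   s14  s15 
 * s11   s10  s16 
 * s12    s6  s17 
   s13   s17  s13 
   s14   s14  s18 
 * s15   s14  s19 
 * s16   s10  s20 
   s17   s20  s17 
   s18   s14  s21 
 * s19   s14  s22 
   s20   s22  s20 
   s21   s14  s23 
   s22   s23  s22 
   s23   s23  s23 
(> = start, * = accepting)

start=s0; accept=s0,s1,s2,s3,s4,s5,s6,s7,s8,s10,s11,s12,s15,s16,s19; s0-p->s1; s0-q->s2; s1-p->s3; s1-q->s4; s2-p->s1; s2-q->s5; s3-p->s6; s3-q->s7; s4-p->s3; s4-q->s8; s5-p->s1; s5-q->s9; s6-p->s10; s6-q->s11; s7-p->s6; s7-q->s12; s8-p->s3; s8-q->s13; s9-p->s13; s9-q->s9; s10-p->s14; s10-q->s15; s11-p->s10; s11-q->s16; s12-p->s6; s12-q->s17; s13-p->s17; s13-q->s13; s14-p->s14; s14-q->s18; s15-p->s14; s15-q->s19; s16-p->s10; s16-q->s20; s17-p->s20; s17-q->s17; s18-p->s14; s18-q->s21; s19-p->s14; s19-q->s22; s20-p->s22; s20-q->s20; s21-p->s14; s21-q->s23; s22-p->s23; s22-q->s22; s23-p->s23; s23-q->s23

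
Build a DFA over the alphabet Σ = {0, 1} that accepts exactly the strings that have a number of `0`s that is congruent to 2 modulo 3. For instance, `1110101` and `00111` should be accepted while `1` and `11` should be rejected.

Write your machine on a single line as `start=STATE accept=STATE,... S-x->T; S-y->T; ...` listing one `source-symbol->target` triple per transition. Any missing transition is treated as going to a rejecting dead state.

start=A; accept=C; A-0->B; A-1->A; B-0->C; B-1->B; C-0->A; C-1->C

Keep the running count of `0`s modulo 3: each `0` advances along the cycle A → B → C → A while other symbols loop. Accept at C.
3 states suffice.
       0  1 
>  A   B  A 
   B   C  B 
 * C   A  C 
(> = start, * = accepting)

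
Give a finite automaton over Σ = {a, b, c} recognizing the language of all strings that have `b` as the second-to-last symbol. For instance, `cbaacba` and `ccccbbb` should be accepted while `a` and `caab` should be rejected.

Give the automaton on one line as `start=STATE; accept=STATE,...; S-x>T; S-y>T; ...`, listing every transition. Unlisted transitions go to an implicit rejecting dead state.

Because acceptance depends on a position counted from the end, the machine has to buffer the most recent 2 symbols. Make each state the string of the last up-to-2 symbols read; on input `x` shift the window left and append `x`. Accept when the buffered window has length 2 and begins with `b`.
A 13-state machine:
          a    b    c  
>  S0     S1   S2   S3 
   S1     S4   S5   S6 
   S2     S7   S8   S9 
   S3    S10  S11  S12 
   S4     S4   S5   S6 
   S5     S7   S8   S9 
   S6    S10  S11  S12 
 * S7     S4   S5   S6 
 * S8     S7   S8   S9 
 * S9    S10  S11  S12 
   S10    S4   S5   S6 
   S11    S7   S8   S9 
   S12   S10  S11  S12 
(> = start, * = accepting)

start=S0; accept=S7,S8,S9; S0-a>S1; S0-b>S2; S0-c>S3; S1-a>S4; S1-b>S5; S1-c>S6; S2-a>S7; S2-b>S8; S2-c>S9; S3-a>S10; S3-b>S11; S3-c>S12; S4-a>S4; S4-b>S5; S4-c>S6; S5-a>S7; S5-b>S8; S5-c>S9; S6-a>S10; S6-b>S11; S6-c>S12; S7-a>S4; S7-b>S5; S7-c>S6; S8-a>S7; S8-b>S8; S8-c>S9; S9-a>S10; S9-b>S11; S9-c>S12; S10-a>S4; S10-b>S5; S10-c>S6; S11-a>S7; S11-b>S8; S11-c>S9; S12-a>S10; S12-b>S11; S12-c>S12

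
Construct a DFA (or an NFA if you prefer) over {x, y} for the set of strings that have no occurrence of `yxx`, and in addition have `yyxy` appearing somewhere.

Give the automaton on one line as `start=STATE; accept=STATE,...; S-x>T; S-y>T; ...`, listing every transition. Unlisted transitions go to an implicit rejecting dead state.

Handle the two conditions separately and then intersect. One (4 states) tracks partial matches of the forbidden pattern `yxx`; the other (5 states) tracks whether and how much of `yyxy` has been seen. Each combined state is a pair, one component from each; accept when both components accept. Equivalent product states are then merged.
8 states suffice.
        x   y  
>  s0   s0  s1 
   s1   s2  s3 
   s2   s4  s1 
   s3   s5  s3 
   s4   s4  s4 
   s5   s4  s6 
 * s6   s7  s6 
 * s7   s4  s6 
(> = start, * = accepting)

start=s0; accept=s6,s7; s0-x>s0; s0-y>s1; s1-x>s2; s1-y>s3; s2-x>s4; s2-y>s1; s3-x>s5; s3-y>s3; s4-x>s4; s4-y>s4; s5-x>s4; s5-y>s6; s6-x>s7; s6-y>s6; s7-x>s4; s7-y>s6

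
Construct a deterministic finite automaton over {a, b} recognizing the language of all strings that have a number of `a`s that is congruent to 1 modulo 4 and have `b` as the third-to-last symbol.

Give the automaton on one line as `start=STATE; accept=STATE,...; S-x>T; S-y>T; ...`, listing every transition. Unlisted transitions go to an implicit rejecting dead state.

Run two small machines in parallel and take their product. The first has 4 states tracking the count of `a`s modulo 4; the second has 15 states tracking the last 3 symbols read. A product state is a pair (one from each), accepting exactly when both do. After merging equivalent states the machine shrinks.
With 15 states:
          a    b  
>  s0     s1   s2 
   s1     s3   s4 
   s2     s5   s6 
   s3     s7   s3 
   s4     s3   s8 
   s5     s3   s9 
   s6    s10   s6 
   s7     s0  s11 
   s8     s3  s12 
 * s9     s3   s8 
 * s10    s3   s9 
   s11   s13  s11 
 * s12    s3  s12 
   s13   s14   s2 
 * s14    s3   s4 
(> = start, * = accepting)

start=s0; accept=s9,s10,s12,s14; s0-a>s1; s0-b>s2; s1-a>s3; s1-b>s4; s2-a>s5; s2-b>s6; s3-a>s7; s3-b>s3; s4-a>s3; s4-b>s8; s5-a>s3; s5-b>s9; s6-a>s10; s6-b>s6; s7-a>s0; s7-b>s11; s8-a>s3; s8-b>s12; s9-a>s3; s9-b>s8; s10-a>s3; s10-b>s9; s11-a>s13; s11-b>s11; s12-a>s3; s12-b>s12; s13-a>s14; s13-b>s2; s14-a>s3; s14-b>s4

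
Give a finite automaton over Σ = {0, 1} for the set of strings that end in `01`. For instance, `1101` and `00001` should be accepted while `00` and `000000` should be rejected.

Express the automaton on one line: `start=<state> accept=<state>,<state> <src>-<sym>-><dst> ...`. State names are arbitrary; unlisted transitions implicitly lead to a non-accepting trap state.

start=A accept=C A-0->B A-1->A B-0->B B-1->C C-0->B C-1->A

Let each state record the length of the longest suffix of the input read so far that is also a prefix of `01`. B means the last symbol is `0`; C means the last 2 symbols are `01`. Accept only at C, where the string currently ends in `01`.
       0  1 
>  A   B  A 
   B   B  C 
 * C   B  A 
(> = start, * = accepting)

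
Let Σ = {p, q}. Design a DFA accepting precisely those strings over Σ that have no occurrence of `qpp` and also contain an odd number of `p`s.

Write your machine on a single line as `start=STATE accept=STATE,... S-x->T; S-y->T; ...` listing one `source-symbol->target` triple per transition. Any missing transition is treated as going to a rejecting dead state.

Build one automaton per condition and run them in lockstep. The first has 4 states tracking partial matches of the forbidden pattern `qpp`; the second has 2 states tracking the count of `p`s modulo 2. A product state is a pair (one from each), accepting exactly when both do.
8 states suffice.
       p  q 
>  A   B  C 
 * B   A  D 
   C   E  C 
 * D   F  D 
 * E   G  D 
   F   H  C 
   G   H  G 
   H   G  H 
(> = start, * = accepting)

start=A; accept=B,D,E; A-p->B; A-q->C; B-p->A; B-q->D; C-p->E; C-q->C; D-p->F; D-q->D; E-p->G; E-q->D; F-p->H; F-q->C; G-p->H; G-q->G; H-p->G; H-q->H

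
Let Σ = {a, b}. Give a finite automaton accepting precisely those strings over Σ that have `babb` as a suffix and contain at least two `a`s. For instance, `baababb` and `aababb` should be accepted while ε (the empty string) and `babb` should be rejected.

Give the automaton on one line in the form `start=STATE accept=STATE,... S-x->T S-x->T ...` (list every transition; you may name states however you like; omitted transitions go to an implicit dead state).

start=S0 accept=S5 S0-a->S1 S0-b->S0 S1-a->S1 S1-b->S2 S2-a->S3 S2-b->S2 S3-a->S1 S3-b->S4 S4-a->S3 S4-b->S5 S5-a->S3 S5-b->S2

Build one automaton per condition and run them in lockstep. One (5 states) tracks how much of the suffix `babb` has currently been matched; the other (4 states) tracks the count of `a`s, saturating at 3. Each combined state is a pair, one component from each; accept when both components accept. Equivalent product states are then merged.
With 6 states:
        a   b  
>  S0   S1  S0 
   S1   S1  S2 
   S2   S3  S2 
   S3   S1  S4 
   S4   S3  S5 
 * S5   S3  S2 
(> = start, * = accepting)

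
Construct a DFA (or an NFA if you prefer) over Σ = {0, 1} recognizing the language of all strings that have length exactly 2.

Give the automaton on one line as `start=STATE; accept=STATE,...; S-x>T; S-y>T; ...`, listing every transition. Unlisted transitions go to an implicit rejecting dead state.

start=q0; accept=q2; q0-0>q1; q0-1>q1; q1-0>q2; q1-1>q2; q2-0>q3; q2-1>q3; q3-0>q3; q3-1>q3

Count input length up to 3: every symbol moves from q0 toward q3, which means 'more than 2' and absorbs. Accept from {q2}.
With 4 states:
        0   1  
>  q0   q1  q1 
   q1   q2  q2 
 * q2   q3  q3 
   q3   q3  q3 
(> = start, * = accepting)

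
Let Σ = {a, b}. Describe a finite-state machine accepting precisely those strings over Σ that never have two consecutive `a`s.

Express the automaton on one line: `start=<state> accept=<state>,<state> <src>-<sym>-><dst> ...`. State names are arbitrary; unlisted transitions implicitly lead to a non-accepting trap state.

Track partial matches of the forbidden pattern `aa`. State S2 is a dead state reached once `aa` has occurred; every other state accepts. S0 means no part of `aa` is currently matched.
3 states suffice.
        a   b  
>* S0   S1  S0 
 * S1   S2  S0 
   S2   S2  S2 
(> = start, * = accepting)

start=S0 accept=S0,S1 S0-a->S1 S0-b->S0 S1-a->S2 S1-b->S0 S2-a->S2 S2-b->S2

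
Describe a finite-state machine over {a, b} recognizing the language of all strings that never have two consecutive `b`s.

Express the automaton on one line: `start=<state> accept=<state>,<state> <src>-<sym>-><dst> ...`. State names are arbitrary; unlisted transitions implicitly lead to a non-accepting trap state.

start=s0 accept=s0,s1 s0-a->s0 s0-b->s1 s1-a->s0 s1-b->s2 s2-a->s2 s2-b->s2

This is the complement of 'contains `bb`'. Use the same substring-matching states — s0 through s2 holding how much of `bb` has just been matched — but flip the accepting set: everything except the trap s2 accepts.
With 3 states:
        a   b  
>* s0   s0  s1 
 * s1   s0  s2 
   s2   s2  s2 
(> = start, * = accepting)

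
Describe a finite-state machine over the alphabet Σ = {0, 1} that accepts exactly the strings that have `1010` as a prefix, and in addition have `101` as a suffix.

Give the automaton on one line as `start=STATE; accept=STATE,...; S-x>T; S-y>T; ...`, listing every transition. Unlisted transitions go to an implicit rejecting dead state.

Handle the two conditions separately and then intersect. One (6 states) tracks whether the input so far still matches the prefix `1010`; the other (4 states) tracks how much of the suffix `101` has currently been matched. Each combined state is a pair, one component from each; accept when both components accept. After merging equivalent states the machine shrinks.
A 9-state machine:
       0  1 
>  A   B  C 
   B   B  B 
   C   D  B 
   D   B  E 
   E   F  B 
   F   G  H 
   G   G  I 
 * H   F  I 
   I   F  I 
(> = start, * = accepting)

start=A; accept=H; A-0>B; A-1>C; B-0>B; B-1>B; C-0>D; C-1>B; D-0>B; D-1>E; E-0>F; E-1>B; F-0>G; F-1>H; G-0>G; G-1>I; H-0>F; H-1>I; I-0>F; I-1>I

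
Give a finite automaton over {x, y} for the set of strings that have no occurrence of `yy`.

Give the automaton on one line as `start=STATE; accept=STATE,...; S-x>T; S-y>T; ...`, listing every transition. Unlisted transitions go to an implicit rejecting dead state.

This is the complement of 'contains `yy`'. Use the same substring-matching states — A through C holding how much of `yy` has just been matched — but flip the accepting set: everything except the trap C accepts.
3 states suffice.
       x  y 
>* A   A  B 
 * B   A  C 
   C   C  C 
(> = start, * = accepting)

start=A; accept=A,B; A-x>A; A-y>B; B-x>A; B-y>C; C-x>C; C-y>C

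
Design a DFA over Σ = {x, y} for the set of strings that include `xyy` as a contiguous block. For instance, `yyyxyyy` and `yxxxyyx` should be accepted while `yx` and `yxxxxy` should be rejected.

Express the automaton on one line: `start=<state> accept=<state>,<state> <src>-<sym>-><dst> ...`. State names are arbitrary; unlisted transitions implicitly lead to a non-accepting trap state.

start=A accept=D A-x->B A-y->A B-x->B B-y->C C-x->B C-y->D D-x->D D-y->D

States A..C record the length of the longest prefix of `xyy` that matches the current input suffix. Reaching D means `xyy` has been seen, and we stay there forever. Accept from D.
A 4-state machine:
       x  y 
>  A   B  A 
   B   B  C 
   C   B  D 
 * D   D  D 
(> = start, * = accepting)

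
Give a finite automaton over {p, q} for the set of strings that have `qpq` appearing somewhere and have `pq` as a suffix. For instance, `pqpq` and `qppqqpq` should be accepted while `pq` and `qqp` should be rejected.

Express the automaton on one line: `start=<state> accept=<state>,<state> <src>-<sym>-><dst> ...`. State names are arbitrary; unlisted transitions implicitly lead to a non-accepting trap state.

Build one automaton per condition and run them in lockstep. One (4 states) tracks whether and how much of `qpq` has been seen; the other (3 states) tracks how much of the suffix `pq` has currently been matched. Each combined state is a pair, one component from each; accept when both components accept.
        p   q  
>  s0   s1  s2 
   s1   s1  s3 
   s2   s4  s2 
   s3   s4  s2 
   s4   s1  s5 
 * s5   s6  s7 
   s6   s6  s5 
   s7   s6  s7 
(> = start, * = accepting)

start=s0 accept=s5 s0-p->s1 s0-q->s2 s1-p->s1 s1-q->s3 s2-p->s4 s2-q->s2 s3-p->s4 s3-q->s2 s4-p->s1 s4-q->s5 s5-p->s6 s5-q->s7 s6-p->s6 s6-q->s5 s7-p->s6 s7-q->s7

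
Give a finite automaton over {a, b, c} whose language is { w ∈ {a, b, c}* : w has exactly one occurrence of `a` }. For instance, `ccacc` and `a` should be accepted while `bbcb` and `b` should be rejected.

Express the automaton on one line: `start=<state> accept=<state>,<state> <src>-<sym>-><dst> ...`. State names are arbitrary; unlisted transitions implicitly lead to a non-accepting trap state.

Only the number of `a`s matters, and only up to 2. Make a chain q0 → q1 → q2 advanced by each `a` (with q2 absorbing); every other symbol self-loops. The accepting set is {q1}.
A 3-state machine:
        a   b   c  
>  q0   q1  q0  q0 
 * q1   q2  q1  q1 
   q2   q2  q2  q2 
(> = start, * = accepting)

start=q0 accept=q1 q0-a->q1 q0-b->q0 q0-c->q0 q1-a->q2 q1-b->q1 q1-c->q1 q2-a->q2 q2-b->q2 q2-c->q2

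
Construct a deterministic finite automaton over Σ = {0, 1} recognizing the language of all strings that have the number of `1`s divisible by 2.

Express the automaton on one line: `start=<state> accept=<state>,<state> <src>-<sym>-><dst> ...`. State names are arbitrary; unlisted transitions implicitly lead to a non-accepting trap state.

start=q0 accept=q0 q0-0->q0 q0-1->q1 q1-0->q1 q1-1->q0

The only thing that matters is how many `1`s have appeared, reduced mod 2. Use one state per residue: q0 for 0, …, q1 for 1. Reading `1` moves to the next residue; anything else stays put. q0 is accepting.
        0   1  
>* q0   q0  q1 
   q1   q1  q0 
(> = start, * = accepting)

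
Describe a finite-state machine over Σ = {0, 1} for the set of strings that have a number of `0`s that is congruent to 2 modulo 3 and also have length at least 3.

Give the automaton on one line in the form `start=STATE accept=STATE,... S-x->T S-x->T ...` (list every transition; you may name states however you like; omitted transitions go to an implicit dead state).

Handle the two conditions separately and then intersect. The first has 3 states tracking the count of `0`s modulo 3; the second has 5 states tracking the input length, saturating at 4. A product state is a pair (one from each), accepting exactly when both do. After merging equivalent states the machine shrinks.
A 6-state machine:
        0   1  
>  s0   s1  s2 
   s1   s3  s4 
   s2   s4  s2 
   s3   s2  s5 
   s4   s5  s4 
 * s5   s2  s5 
(> = start, * = accepting)

start=s0 accept=s5 s0-0->s1 s0-1->s2 s1-0->s3 s1-1->s4 s2-0->s4 s2-1->s2 s3-0->s2 s3-1->s5 s4-0->s5 s4-1->s4 s5-0->s2 s5-1->s5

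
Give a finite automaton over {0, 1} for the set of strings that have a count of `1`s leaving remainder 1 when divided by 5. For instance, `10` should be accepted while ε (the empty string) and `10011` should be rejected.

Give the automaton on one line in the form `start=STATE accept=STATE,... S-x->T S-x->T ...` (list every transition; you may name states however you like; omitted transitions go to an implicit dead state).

Keep the running count of `1`s modulo 5: each `1` advances along the cycle q0 → q1 → q2 → q3 → q4 → q0 while other symbols loop. Accept at q1.
A 5-state machine:
        0   1  
>  q0   q0  q1 
 * q1   q1  q2 
   q2   q2  q3 
   q3   q3  q4 
   q4   q4  q0 
(> = start, * = accepting)

start=q0 accept=q1 q0-0->q0 q0-1->q1 q1-0->q1 q1-1->q2 q2-0->q2 q2-1->q3 q3-0->q3 q3-1->q4 q4-0->q4 q4-1->q0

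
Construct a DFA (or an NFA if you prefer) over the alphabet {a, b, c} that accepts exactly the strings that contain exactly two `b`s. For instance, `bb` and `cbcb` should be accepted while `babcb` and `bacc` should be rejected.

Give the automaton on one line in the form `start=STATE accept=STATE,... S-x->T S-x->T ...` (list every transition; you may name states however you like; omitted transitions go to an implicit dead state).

start=S0 accept=S2 S0-a->S0 S0-b->S1 S0-c->S0 S1-a->S1 S1-b->S2 S1-c->S1 S2-a->S2 S2-b->S3 S2-c->S2 S3-a->S3 S3-b->S3 S3-c->S3

Count `b`s, saturating at 3: states S0 through S2 mean 0 through 2 `b`s seen; S3 means more than 2. Each `b` increments (capped at S3); other symbols loop. Accept from {S2}.
With 4 states:
        a   b   c  
>  S0   S0  S1  S0 
   S1   S1  S2  S1 
 * S2   S2  S3  S2 
   S3   S3  S3  S3 
(> = start, * = accepting)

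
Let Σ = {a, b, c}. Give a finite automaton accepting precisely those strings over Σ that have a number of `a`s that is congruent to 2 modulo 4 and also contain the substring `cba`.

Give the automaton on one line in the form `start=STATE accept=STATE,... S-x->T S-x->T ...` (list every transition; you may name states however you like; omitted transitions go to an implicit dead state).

Handle the two conditions separately and then intersect. The first has 4 states tracking the count of `a`s modulo 4; the second has 4 states tracking whether and how much of `cba` has been seen. A product state is a pair (one from each), accepting exactly when both do.
          a    b    c  
>  S0     S1   S0   S2 
   S1     S3   S1   S4 
   S2     S1   S5   S2 
   S3     S6   S3   S7 
   S4     S3   S8   S4 
   S5     S9   S0   S2 
   S6     S0   S6  S10 
   S7     S6  S11   S7 
   S8    S12   S1   S4 
   S9    S12   S9   S9 
   S10    S0  S13  S10 
   S11   S14   S3   S7 
 * S12   S14  S12  S12 
   S13   S15   S6  S10 
   S14   S15  S14  S14 
   S15    S9  S15  S15 
(> = start, * = accepting)

start=S0 accept=S12 S0-a->S1 S0-b->S0 S0-c->S2 S1-a->S3 S1-b->S1 S1-c->S4 S2-a->S1 S2-b->S5 S2-c->S2 S3-a->S6 S3-b->S3 S3-c->S7 S4-a->S3 S4-b->S8 S4-c->S4 S5-a->S9 S5-b->S0 S5-c->S2 S6-a->S0 S6-b->S6 S6-c->S10 S7-a->S6 S7-b->S11 S7-c->S7 S8-a->S12 S8-b->S1 S8-c->S4 S9-a->S12 S9-b->S9 S9-c->S9 S10-a->S0 S10-b->S13 S10-c->S10 S11-a->S14 S11-b->S3 S11-c->S7 S12-a->S14 S12-b->S12 S12-c->S12 S13-a->S15 S13-b->S6 S13-c->S10 S14-a->S15 S14-b->S14 S14-c->S14 S15-a->S9 S15-b->S15 S15-c->S15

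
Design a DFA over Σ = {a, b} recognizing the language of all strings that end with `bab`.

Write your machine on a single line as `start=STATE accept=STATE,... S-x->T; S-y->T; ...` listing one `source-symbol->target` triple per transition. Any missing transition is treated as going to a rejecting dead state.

Let each state record the length of the longest suffix of the input read so far that is also a prefix of `bab`. S1 means the last symbol is `b`; S2 means the last 2 symbols are `ba`; S3 means the last 3 symbols are `bab`. Accept only at S3, where the string currently ends in `bab`.
4 states suffice.
        a   b  
>  S0   S0  S1 
   S1   S2  S1 
   S2   S0  S3 
 * S3   S2  S1 
(> = start, * = accepting)

start=S0; accept=S3; S0-a->S0; S0-b->S1; S1-a->S2; S1-b->S1; S2-a->S0; S2-b->S3; S3-a->S2; S3-b->S1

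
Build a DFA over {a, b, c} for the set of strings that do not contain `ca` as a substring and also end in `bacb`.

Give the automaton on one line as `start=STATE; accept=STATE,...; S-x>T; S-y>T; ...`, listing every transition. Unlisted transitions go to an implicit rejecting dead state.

start=S0; accept=S6; S0-a>S0; S0-b>S1; S0-c>S2; S1-a>S3; S1-b>S1; S1-c>S2; S2-a>S4; S2-b>S1; S2-c>S2; S3-a>S0; S3-b>S1; S3-c>S5; S4-a>S4; S4-b>S4; S4-c>S4; S5-a>S4; S5-b>S6; S5-c>S2; S6-a>S3; S6-b>S1; S6-c>S2

Handle the two conditions separately and then intersect. One (3 states) tracks partial matches of the forbidden pattern `ca`; the other (5 states) tracks how much of the suffix `bacb` has currently been matched. Each combined state is a pair, one component from each; accept when both components accept. Minimizing collapses redundant product states.
With 7 states:
        a   b   c  
>  S0   S0  S1  S2 
   S1   S3  S1  S2 
   S2   S4  S1  S2 
   S3   S0  S1  S5 
   S4   S4  S4  S4 
   S5   S4  S6  S2 
 * S6   S3  S1  S2 
(> = start, * = accepting)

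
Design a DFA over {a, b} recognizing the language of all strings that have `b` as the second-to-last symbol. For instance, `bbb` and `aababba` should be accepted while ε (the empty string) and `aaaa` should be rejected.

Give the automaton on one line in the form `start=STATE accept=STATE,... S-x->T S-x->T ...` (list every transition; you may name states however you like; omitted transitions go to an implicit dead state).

A DFA must remember the last 2 symbols (since which symbol is second-to-last isn't known until the input ends). Use one state per possible window of the last ≤2 symbols; accept from those whose window starts with `b`.
7 states suffice.
        a   b  
>  s0   s1  s2 
   s1   s3  s4 
   s2   s5  s6 
   s3   s3  s4 
   s4   s5  s6 
 * s5   s3  s4 
 * s6   s5  s6 
(> = start, * = accepting)

start=s0 accept=s5,s6 s0-a->s1 s0-b->s2 s1-a->s3 s1-b->s4 s2-a->s5 s2-b->s6 s3-a->s3 s3-b->s4 s4-a->s5 s4-b->s6 s5-a->s3 s5-b->s4 s6-a->s5 s6-b->s6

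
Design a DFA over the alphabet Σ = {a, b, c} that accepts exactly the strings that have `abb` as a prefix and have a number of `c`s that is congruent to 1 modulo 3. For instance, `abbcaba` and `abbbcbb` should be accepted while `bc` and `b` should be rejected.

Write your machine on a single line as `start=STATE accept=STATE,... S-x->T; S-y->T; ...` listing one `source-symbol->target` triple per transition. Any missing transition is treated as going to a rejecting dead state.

Run two small machines in parallel and take their product. One (5 states) tracks whether the input so far still matches the prefix `abb`; the other (3 states) tracks the count of `c`s modulo 3. Each combined state is a pair, one component from each; accept when both components accept. Minimizing collapses redundant product states.
With 7 states:
        a   b   c  
>  q0   q1  q2  q2 
   q1   q2  q3  q2 
   q2   q2  q2  q2 
   q3   q2  q4  q2 
   q4   q4  q4  q5 
 * q5   q5  q5  q6 
   q6   q6  q6  q4 
(> = start, * = accepting)

start=q0; accept=q5; q0-a->q1; q0-b->q2; q0-c->q2; q1-a->q2; q1-b->q3; q1-c->q2; q2-a->q2; q2-b->q2; q2-c->q2; q3-a->q2; q3-b->q4; q3-c->q2; q4-a->q4; q4-b->q4; q4-c->q5; q5-a->q5; q5-b->q5; q5-c->q6; q6-a->q6; q6-b->q6; q6-c->q4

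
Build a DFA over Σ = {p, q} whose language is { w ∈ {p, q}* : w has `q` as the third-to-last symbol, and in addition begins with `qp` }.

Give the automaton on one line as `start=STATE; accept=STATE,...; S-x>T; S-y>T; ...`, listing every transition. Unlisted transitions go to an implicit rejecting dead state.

Handle the two conditions separately and then intersect. One (15 states) tracks the last 3 symbols read; the other (4 states) tracks whether the input so far still matches the prefix `qp`. Each combined state is a pair, one component from each; accept when both components accept. Minimizing collapses redundant product states.
11 states suffice.
          p    q  
>  s0     s1   s2 
   s1     s1   s1 
   s2     s3   s1 
   s3     s4   s5 
 * s4     s6   s7 
 * s5     s3   s8 
   s6     s6   s7 
   s7     s3   s8 
   s8     s9  s10 
 * s9     s4   s5 
 * s10    s9  s10 
(> = start, * = accepting)

start=s0; accept=s4,s5,s9,s10; s0-p>s1; s0-q>s2; s1-p>s1; s1-q>s1; s2-p>s3; s2-q>s1; s3-p>s4; s3-q>s5; s4-p>s6; s4-q>s7; s5-p>s3; s5-q>s8; s6-p>s6; s6-q>s7; s7-p>s3; s7-q>s8; s8-p>s9; s8-q>s10; s9-p>s4; s9-q>s5; s10-p>s9; s10-q>s10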